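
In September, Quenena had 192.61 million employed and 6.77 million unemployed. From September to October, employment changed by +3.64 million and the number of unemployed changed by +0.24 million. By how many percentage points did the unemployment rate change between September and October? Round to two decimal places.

The unemployment rate changed by +0.05 percentage points.

September: labor force = 192.61 + 6.77 = 199.38; u = 6.77/199.38 = 3.40%.
October: labor force = 196.25 + 7.01 = 203.26; u = 7.01/203.26 = 3.45%.
Change = 3.45% − 3.40% = +0.05 pp.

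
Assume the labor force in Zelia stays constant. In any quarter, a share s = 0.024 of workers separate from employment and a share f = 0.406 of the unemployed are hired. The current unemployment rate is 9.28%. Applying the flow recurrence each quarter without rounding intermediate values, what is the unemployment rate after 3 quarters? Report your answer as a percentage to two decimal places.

With a fixed labor force, u_{t+1} = u_t + s·(1−u_t) − f·u_t = u_t·(1−s−f) + s.
Here 1−s−f = 0.570 and s = 0.024.
u_1 = 0.092800 × 0.570 + 0.024 = 0.076896.
u_2 = 0.076896 × 0.570 + 0.024 = 0.067831.
u_3 = 0.067831 × 0.570 + 0.024 = 0.062664.

Unemployment rate after three quarters ≈ 6.27%.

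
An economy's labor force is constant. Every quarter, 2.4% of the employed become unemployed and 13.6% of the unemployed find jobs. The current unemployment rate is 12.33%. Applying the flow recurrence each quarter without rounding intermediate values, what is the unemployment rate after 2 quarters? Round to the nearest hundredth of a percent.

Unemployment rate after two quarters ≈ 13.12%.

With a fixed labor force, u_{t+1} = u_t + s·(1−u_t) − f·u_t = u_t·(1−s−f) + s.
Here 1−s−f = 0.840 and s = 0.024.
u_1 = 0.123300 × 0.840 + 0.024 = 0.127572.
u_2 = 0.127572 × 0.840 + 0.024 = 0.131160.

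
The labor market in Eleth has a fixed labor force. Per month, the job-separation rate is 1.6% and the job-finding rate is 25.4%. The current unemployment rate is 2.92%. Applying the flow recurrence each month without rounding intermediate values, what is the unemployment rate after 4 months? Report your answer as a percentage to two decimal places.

Unemployment rate after four months ≈ 5.07%.

With a fixed labor force, u_{t+1} = u_t + s·(1−u_t) − f·u_t = u_t·(1−s−f) + s.
Here 1−s−f = 0.730 and s = 0.016.
u_1 = 0.029200 × 0.730 + 0.016 = 0.037316.
u_2 = 0.037316 × 0.730 + 0.016 = 0.043241.
u_3 = 0.043241 × 0.730 + 0.016 = 0.047566.
u_4 = 0.047566 × 0.730 + 0.016 = 0.050723.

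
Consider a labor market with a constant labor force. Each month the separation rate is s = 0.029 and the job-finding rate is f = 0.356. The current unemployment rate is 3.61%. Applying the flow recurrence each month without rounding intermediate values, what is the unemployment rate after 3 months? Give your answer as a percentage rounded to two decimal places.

With a fixed labor force, u_{t+1} = u_t + s·(1−u_t) − f·u_t = u_t·(1−s−f) + s.
Here 1−s−f = 0.615 and s = 0.029.
u_1 = 0.036100 × 0.615 + 0.029 = 0.051201.
u_2 = 0.051201 × 0.615 + 0.029 = 0.060489.
u_3 = 0.060489 × 0.615 + 0.029 = 0.066201.

Unemployment rate after three months ≈ 6.62%.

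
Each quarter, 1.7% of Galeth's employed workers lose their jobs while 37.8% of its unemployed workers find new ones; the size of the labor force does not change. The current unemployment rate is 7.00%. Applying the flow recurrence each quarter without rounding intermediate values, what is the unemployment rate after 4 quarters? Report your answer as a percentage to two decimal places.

Unemployment rate after four quarters ≈ 4.67%.

With a fixed labor force, u_{t+1} = u_t + s·(1−u_t) − f·u_t = u_t·(1−s−f) + s.
Here 1−s−f = 0.605 and s = 0.017.
u_1 = 0.070000 × 0.605 + 0.017 = 0.059350.
u_2 = 0.059350 × 0.605 + 0.017 = 0.052907.
u_3 = 0.052907 × 0.605 + 0.017 = 0.049009.
u_4 = 0.049009 × 0.605 + 0.017 = 0.046650.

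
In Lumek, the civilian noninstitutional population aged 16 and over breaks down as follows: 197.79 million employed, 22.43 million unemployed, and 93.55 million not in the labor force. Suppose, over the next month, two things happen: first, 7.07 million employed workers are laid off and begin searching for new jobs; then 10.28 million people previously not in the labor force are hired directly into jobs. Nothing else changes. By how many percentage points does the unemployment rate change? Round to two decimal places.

Initially, labor force = 197.79 + 22.43 = 220.22 million, so u = 22.43/220.22 = 10.19%.
After the first change, employed falls and unemployed rises by 7.07; labor force unchanged → E = 190.72, U = 29.50, labor force = 220.22 million.
After the second change, employed and labor force both rise by 10.28; unemployed unchanged → E = 201.00, U = 29.50, labor force = 230.50 million.
New unemployment rate = 29.50 / 230.50 = 12.80%.
Change = 12.80% − 10.19% = +2.61 percentage points.

The unemployment rate changes by +2.61 percentage points.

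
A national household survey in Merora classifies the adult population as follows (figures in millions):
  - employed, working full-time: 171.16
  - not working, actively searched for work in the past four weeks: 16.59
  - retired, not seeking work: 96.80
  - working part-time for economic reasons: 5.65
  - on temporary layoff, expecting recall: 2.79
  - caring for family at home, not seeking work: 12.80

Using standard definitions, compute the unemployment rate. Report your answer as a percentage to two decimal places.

Employed = 171.16 + 5.65 = 176.81 million (anyone who worked, including part-time for economic reasons, counts as employed).
Unemployed = 16.59 + 2.79 = 19.38 million (jobless and actively searching, or on temporary layoff).
Labor force = 176.81 + 19.38 = 196.19 million.
Unemployment rate = 19.38 / 196.19 = 9.88%.

Unemployment rate ≈ 9.88%.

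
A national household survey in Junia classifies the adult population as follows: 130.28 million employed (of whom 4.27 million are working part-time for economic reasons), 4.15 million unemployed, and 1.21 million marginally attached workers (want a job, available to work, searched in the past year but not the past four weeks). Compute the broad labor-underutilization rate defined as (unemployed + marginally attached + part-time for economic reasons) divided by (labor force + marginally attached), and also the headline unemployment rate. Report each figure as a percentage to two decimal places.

Labor force = 130.28 + 4.15 = 134.43 million.
Numerator = 4.15 + 1.21 + 4.27 = 9.63 million.
Denominator = 134.43 + 1.21 = 135.64 million.
Broad rate = 9.63 / 135.64 = 7.10%.
Headline unemployment rate = 4.15 / 134.43 = 3.09%.

Broad underutilization rate ≈ 7.10%; headline unemployment rate ≈ 3.09%.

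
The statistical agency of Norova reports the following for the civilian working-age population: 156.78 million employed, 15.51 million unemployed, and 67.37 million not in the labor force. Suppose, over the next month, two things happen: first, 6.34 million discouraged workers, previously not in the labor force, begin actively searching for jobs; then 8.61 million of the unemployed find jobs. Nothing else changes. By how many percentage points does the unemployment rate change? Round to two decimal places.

The unemployment rate changes by −1.59 percentage points.

Initially, labor force = 156.78 + 15.51 = 172.29 million, so u = 15.51/172.29 = 9.00%.
After the first change, unemployed and labor force both rise by 6.34 → E = 156.78, U = 21.85, labor force = 178.63 million.
After the second change, unemployed falls and employed rises by 8.61; labor force unchanged → E = 165.39, U = 13.24, labor force = 178.63 million.
New unemployment rate = 13.24 / 178.63 = 7.41%.
Change = 7.41% − 9.00% = −1.59 percentage points.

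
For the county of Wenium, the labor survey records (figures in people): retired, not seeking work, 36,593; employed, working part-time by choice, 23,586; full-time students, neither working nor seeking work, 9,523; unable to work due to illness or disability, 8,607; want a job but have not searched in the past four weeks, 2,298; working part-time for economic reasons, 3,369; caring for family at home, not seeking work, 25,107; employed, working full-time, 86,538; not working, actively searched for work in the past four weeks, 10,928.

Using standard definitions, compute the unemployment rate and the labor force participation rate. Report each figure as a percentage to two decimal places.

Unemployment rate ≈ 8.78%; labor force participation rate ≈ 60.24%.

Employed = 23,586 + 3,369 + 86,538 = 113,493 (anyone who worked, including part-time for economic reasons, counts as employed).
Unemployed = 10,928.
Labor force = 113,493 + 10,928 = 124,421.
Not in labor force = 36,593 + 9,523 + 8,607 + 2,298 + 25,107 = 82,128 (those not working and not actively searching are outside the labor force — including those who want a job but have given up searching).
Civilian working-age population = 124,421 + 82,128 = 206,549.
Unemployment rate = 10,928 / 124,421 = 8.78%.
Labor force participation rate = 124,421 / 206,549 = 60.24%.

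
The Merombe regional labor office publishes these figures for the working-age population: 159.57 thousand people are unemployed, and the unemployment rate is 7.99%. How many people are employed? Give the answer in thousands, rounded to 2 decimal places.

About 1,837.55 thousand are employed.

Labor force = U / u = 159.57 / 0.0799 ≈ 1,997.12 thousand.
Employed = labor force − unemployed = 1,997.12 − 159.57 = 1,837.55 thousand.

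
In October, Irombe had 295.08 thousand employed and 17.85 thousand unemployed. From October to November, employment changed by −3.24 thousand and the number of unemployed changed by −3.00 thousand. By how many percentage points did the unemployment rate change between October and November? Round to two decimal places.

October: labor force = 295.08 + 17.85 = 312.93; u = 17.85/312.93 = 5.70%.
November: labor force = 291.84 + 14.85 = 306.69; u = 14.85/306.69 = 4.84%.
Change = 4.84% − 5.70% = −0.86 pp.

The unemployment rate changed by −0.86 percentage points.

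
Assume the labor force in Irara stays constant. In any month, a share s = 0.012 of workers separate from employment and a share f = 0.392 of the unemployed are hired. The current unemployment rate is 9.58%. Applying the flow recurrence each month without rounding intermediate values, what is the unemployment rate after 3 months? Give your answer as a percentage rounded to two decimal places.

Unemployment rate after three months ≈ 4.37%.

With a fixed labor force, u_{t+1} = u_t + s·(1−u_t) − f·u_t = u_t·(1−s−f) + s.
Here 1−s−f = 0.596 and s = 0.012.
u_1 = 0.095800 × 0.596 + 0.012 = 0.069097.
u_2 = 0.069097 × 0.596 + 0.012 = 0.053182.
u_3 = 0.053182 × 0.596 + 0.012 = 0.043696.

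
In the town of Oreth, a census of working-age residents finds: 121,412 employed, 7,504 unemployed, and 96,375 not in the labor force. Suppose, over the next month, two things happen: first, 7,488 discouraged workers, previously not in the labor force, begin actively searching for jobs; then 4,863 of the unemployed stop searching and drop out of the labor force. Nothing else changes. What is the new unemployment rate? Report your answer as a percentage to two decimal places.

New unemployment rate ≈ 7.70%.

Initially, labor force = 121,412 + 7,504 = 128,916, so u = 7,504/128,916 = 5.82%.
After the first change, unemployed and labor force both rise by 7,488 → E = 121,412, U = 14,992, labor force = 136,404.
After the second change, unemployed and labor force both fall by 4,863 → E = 121,412, U = 10,129, labor force = 131,541.
New unemployment rate = 10,129 / 131,541 = 7.70%.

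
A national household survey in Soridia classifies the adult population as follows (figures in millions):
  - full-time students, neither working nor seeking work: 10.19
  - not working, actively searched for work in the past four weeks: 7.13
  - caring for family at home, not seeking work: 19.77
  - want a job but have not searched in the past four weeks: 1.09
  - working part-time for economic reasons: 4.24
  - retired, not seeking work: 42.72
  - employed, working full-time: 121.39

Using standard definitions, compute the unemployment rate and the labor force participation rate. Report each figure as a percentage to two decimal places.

Employed = 4.24 + 121.39 = 125.63 million (anyone who worked, including part-time for economic reasons, counts as employed).
Unemployed = 7.13 million.
Labor force = 125.63 + 7.13 = 132.76 million.
Not in labor force = 10.19 + 19.77 + 1.09 + 42.72 = 73.77 million (those not working and not actively searching are outside the labor force — including those who want a job but have given up searching).
Civilian working-age population = 132.76 + 73.77 = 206.53 million.
Unemployment rate = 7.13 / 132.76 = 5.37%.
Labor force participation rate = 132.76 / 206.53 = 64.28%.

Unemployment rate ≈ 5.37%; labor force participation rate ≈ 64.28%.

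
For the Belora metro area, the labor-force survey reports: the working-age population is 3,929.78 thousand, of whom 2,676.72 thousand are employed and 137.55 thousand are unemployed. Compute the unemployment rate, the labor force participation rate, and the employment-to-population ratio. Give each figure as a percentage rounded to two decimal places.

Unemployment rate ≈ 4.89%; labor force participation rate ≈ 71.61%; employment-population ratio ≈ 68.11%.

Labor force = employed + unemployed = 2,676.72 + 137.55 = 2,814.27 thousand.
Unemployment rate = 137.55 / 2,814.27 = 4.89%.
Labor force participation rate = 2,814.27 / 3,929.78 = 71.61%.
Employment-population ratio = 2,676.72 / 3,929.78 = 68.11%.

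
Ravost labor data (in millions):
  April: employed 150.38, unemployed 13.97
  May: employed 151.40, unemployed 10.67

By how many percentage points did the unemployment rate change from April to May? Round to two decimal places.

The unemployment rate changed by −1.92 percentage points.

April: labor force = 150.38 + 13.97 = 164.35; u = 13.97/164.35 = 8.50%.
May: labor force = 151.40 + 10.67 = 162.07; u = 10.67/162.07 = 6.58%.
Change = 6.58% − 8.50% = −1.92 pp.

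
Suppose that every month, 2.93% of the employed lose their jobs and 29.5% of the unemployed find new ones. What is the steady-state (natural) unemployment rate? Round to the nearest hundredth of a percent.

Steady-state unemployment rate ≈ 9.03%.

At steady state the flows balance: s·E = f·U, so U/(E+U) = s/(s+f).
u* = 2.93 / (2.93 + 29.5) = 2.93 / 32.43 = 9.03%.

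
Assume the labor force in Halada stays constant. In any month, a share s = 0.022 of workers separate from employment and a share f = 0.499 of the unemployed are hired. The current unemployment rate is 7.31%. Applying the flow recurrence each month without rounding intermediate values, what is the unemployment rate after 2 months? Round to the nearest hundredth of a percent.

Unemployment rate after two months ≈ 4.93%.

With a fixed labor force, u_{t+1} = u_t + s·(1−u_t) − f·u_t = u_t·(1−s−f) + s.
Here 1−s−f = 0.479 and s = 0.022.
u_1 = 0.073100 × 0.479 + 0.022 = 0.057015.
u_2 = 0.057015 × 0.479 + 0.022 = 0.049310.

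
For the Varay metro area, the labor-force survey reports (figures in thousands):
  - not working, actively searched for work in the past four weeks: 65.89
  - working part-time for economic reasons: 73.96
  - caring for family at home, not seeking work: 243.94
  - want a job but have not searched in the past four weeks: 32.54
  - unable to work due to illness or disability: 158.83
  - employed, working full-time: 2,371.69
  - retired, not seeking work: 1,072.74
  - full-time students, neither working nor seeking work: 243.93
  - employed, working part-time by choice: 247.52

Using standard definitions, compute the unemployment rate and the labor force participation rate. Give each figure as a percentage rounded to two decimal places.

Unemployment rate ≈ 2.39%; labor force participation rate ≈ 61.16%.

Employed = 73.96 + 2,371.69 + 247.52 = 2,693.17 thousand (anyone who worked, including part-time for economic reasons, counts as employed).
Unemployed = 65.89 thousand.
Labor force = 2,693.17 + 65.89 = 2,759.06 thousand.
Not in labor force = 243.94 + 32.54 + 158.83 + 1,072.74 + 243.93 = 1,751.98 thousand (those not working and not actively searching are outside the labor force — including those who want a job but have given up searching).
Civilian working-age population = 2,759.06 + 1,751.98 = 4,511.04 thousand.
Unemployment rate = 65.89 / 2,759.06 = 2.39%.
Labor force participation rate = 2,759.06 / 4,511.04 = 61.16%.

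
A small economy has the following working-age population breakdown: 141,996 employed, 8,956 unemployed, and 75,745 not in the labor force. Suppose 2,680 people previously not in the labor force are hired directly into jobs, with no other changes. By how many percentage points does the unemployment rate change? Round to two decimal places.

The unemployment rate changes by −0.10 percentage points.

Initially, labor force = 141,996 + 8,956 = 150,952, so u = 8,956/150,952 = 5.93%.
After the change, employed and labor force both rise by 2,680; unemployed unchanged → E = 144,676, U = 8,956, labor force = 153,632.
New unemployment rate = 8,956 / 153,632 = 5.83%.
Change = 5.83% − 5.93% = −0.10 percentage points.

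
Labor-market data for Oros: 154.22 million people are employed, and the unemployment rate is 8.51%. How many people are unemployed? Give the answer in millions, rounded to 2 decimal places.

Let U be the number unemployed. The labor force is E + U, and U/(E+U) = 0.0851.
So U = 0.0851 × 154.22 / (1 − 0.0851) = 13.1241 / 0.9149 ≈ 14.34 million.

About 14.34 million are unemployed.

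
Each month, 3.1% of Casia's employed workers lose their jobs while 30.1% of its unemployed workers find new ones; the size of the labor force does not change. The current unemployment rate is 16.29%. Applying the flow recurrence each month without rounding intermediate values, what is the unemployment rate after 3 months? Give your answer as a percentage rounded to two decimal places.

With a fixed labor force, u_{t+1} = u_t + s·(1−u_t) − f·u_t = u_t·(1−s−f) + s.
Here 1−s−f = 0.668 and s = 0.031.
u_1 = 0.162900 × 0.668 + 0.031 = 0.139817.
u_2 = 0.139817 × 0.668 + 0.031 = 0.124398.
u_3 = 0.124398 × 0.668 + 0.031 = 0.114098.

Unemployment rate after three months ≈ 11.41%.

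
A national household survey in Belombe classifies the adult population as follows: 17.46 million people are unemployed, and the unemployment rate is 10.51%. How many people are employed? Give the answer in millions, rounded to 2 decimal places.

About 148.67 million are employed.

Labor force = U / u = 17.46 / 0.1051 ≈ 166.13 million.
Employed = labor force − unemployed = 166.13 − 17.46 = 148.67 million.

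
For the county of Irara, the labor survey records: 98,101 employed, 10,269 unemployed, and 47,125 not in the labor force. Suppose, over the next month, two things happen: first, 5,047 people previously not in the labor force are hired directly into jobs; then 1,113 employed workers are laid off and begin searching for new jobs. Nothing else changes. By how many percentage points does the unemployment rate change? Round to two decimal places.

Initially, labor force = 98,101 + 10,269 = 108,370, so u = 10,269/108,370 = 9.48%.
After the first change, employed and labor force both rise by 5,047; unemployed unchanged → E = 103,148, U = 10,269, labor force = 113,417.
After the second change, employed falls and unemployed rises by 1,113; labor force unchanged → E = 102,035, U = 11,382, labor force = 113,417.
New unemployment rate = 11,382 / 113,417 = 10.04%.
Change = 10.04% − 9.48% = +0.56 percentage points.

The unemployment rate changes by +0.56 percentage points.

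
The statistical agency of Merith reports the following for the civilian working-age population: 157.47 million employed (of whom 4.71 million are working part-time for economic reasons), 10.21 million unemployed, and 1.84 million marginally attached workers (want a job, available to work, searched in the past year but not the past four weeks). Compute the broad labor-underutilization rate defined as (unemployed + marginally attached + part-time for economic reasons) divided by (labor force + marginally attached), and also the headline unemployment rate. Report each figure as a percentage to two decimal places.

Broad underutilization rate ≈ 9.89%; headline unemployment rate ≈ 6.09%.

Labor force = 157.47 + 10.21 = 167.68 million.
Numerator = 10.21 + 1.84 + 4.71 = 16.76 million.
Denominator = 167.68 + 1.84 = 169.52 million.
Broad rate = 16.76 / 169.52 = 9.89%.
Headline unemployment rate = 10.21 / 167.68 = 6.09%.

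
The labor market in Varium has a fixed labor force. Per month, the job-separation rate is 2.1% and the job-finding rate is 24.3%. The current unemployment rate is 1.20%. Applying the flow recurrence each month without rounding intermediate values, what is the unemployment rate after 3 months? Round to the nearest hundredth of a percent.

With a fixed labor force, u_{t+1} = u_t + s·(1−u_t) − f·u_t = u_t·(1−s−f) + s.
Here 1−s−f = 0.736 and s = 0.021.
u_1 = 0.012000 × 0.736 + 0.021 = 0.029832.
u_2 = 0.029832 × 0.736 + 0.021 = 0.042956.
u_3 = 0.042956 × 0.736 + 0.021 = 0.052616.

Unemployment rate after three months ≈ 5.26%.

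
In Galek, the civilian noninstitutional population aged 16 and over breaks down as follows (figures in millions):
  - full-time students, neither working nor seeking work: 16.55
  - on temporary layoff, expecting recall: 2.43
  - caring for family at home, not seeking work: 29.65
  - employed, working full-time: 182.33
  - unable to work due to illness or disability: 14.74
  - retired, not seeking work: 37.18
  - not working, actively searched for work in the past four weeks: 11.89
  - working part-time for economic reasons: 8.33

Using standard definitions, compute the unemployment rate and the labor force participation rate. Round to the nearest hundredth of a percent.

Unemployment rate ≈ 6.99%; labor force participation rate ≈ 67.63%.

Employed = 182.33 + 8.33 = 190.66 million (anyone who worked, including part-time for economic reasons, counts as employed).
Unemployed = 2.43 + 11.89 = 14.32 million (jobless and actively searching, or on temporary layoff).
Labor force = 190.66 + 14.32 = 204.98 million.
Not in labor force = 16.55 + 29.65 + 14.74 + 37.18 = 98.12 million (those not working and not actively searching are outside the labor force).
Civilian working-age population = 204.98 + 98.12 = 303.10 million.
Unemployment rate = 14.32 / 204.98 = 6.99%.
Labor force participation rate = 204.98 / 303.10 = 67.63%.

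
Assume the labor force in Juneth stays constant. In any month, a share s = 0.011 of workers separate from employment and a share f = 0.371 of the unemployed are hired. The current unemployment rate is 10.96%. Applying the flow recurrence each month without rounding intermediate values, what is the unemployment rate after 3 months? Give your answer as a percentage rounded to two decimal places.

Unemployment rate after three months ≈ 4.79%.

With a fixed labor force, u_{t+1} = u_t + s·(1−u_t) − f·u_t = u_t·(1−s−f) + s.
Here 1−s−f = 0.618 and s = 0.011.
u_1 = 0.109600 × 0.618 + 0.011 = 0.078733.
u_2 = 0.078733 × 0.618 + 0.011 = 0.059657.
u_3 = 0.059657 × 0.618 + 0.011 = 0.047868.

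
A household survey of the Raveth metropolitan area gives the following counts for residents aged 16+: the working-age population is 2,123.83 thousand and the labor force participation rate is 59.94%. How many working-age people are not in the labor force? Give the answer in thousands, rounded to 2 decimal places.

Share not in the labor force = 1 − 0.5994 = 0.4006.
Not in labor force = 0.4006 × 2,123.83 ≈ 850.81 thousand.

About 850.81 thousand are not in the labor force.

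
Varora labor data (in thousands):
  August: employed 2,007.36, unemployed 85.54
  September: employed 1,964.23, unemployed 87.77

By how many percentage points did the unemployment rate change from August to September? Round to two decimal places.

August: labor force = 2,007.36 + 85.54 = 2,092.90; u = 85.54/2,092.90 = 4.09%.
September: labor force = 1,964.23 + 87.77 = 2,052.00; u = 87.77/2,052.00 = 4.28%.
Change = 4.28% − 4.09% = +0.19 pp.

The unemployment rate changed by +0.19 percentage points.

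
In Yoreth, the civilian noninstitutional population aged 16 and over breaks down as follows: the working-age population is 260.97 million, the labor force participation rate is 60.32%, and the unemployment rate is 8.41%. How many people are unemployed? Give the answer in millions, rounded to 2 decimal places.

About 13.24 million are unemployed.

Labor force = 0.6032 × 260.97 = 157.42 million.
Unemployed = 0.0841 × 157.42 ≈ 13.24 million.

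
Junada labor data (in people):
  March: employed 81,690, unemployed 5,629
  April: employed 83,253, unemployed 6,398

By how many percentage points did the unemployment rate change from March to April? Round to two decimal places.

March: labor force = 81,690 + 5,629 = 87,319; u = 5,629/87,319 = 6.45%.
April: labor force = 83,253 + 6,398 = 89,651; u = 6,398/89,651 = 7.14%.
Change = 7.14% − 6.45% = +0.69 pp.

The unemployment rate changed by +0.69 percentage points.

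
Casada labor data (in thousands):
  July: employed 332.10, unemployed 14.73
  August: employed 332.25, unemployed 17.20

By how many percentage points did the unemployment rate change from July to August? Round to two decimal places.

July: labor force = 332.10 + 14.73 = 346.83; u = 14.73/346.83 = 4.25%.
August: labor force = 332.25 + 17.20 = 349.45; u = 17.20/349.45 = 4.92%.
Change = 4.92% − 4.25% = +0.67 pp.

The unemployment rate changed by +0.67 percentage points.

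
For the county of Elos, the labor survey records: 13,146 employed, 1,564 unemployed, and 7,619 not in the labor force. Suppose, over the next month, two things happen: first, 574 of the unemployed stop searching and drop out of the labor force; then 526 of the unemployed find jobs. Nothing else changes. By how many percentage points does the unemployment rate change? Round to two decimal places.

The unemployment rate changes by −7.35 percentage points.

Initially, labor force = 13,146 + 1,564 = 14,710, so u = 1,564/14,710 = 10.63%.
After the first change, unemployed and labor force both fall by 574 → E = 13,146, U = 990, labor force = 14,136.
After the second change, unemployed falls and employed rises by 526; labor force unchanged → E = 13,672, U = 464, labor force = 14,136.
New unemployment rate = 464 / 14,136 = 3.28%.
Change = 3.28% − 10.63% = −7.35 percentage points.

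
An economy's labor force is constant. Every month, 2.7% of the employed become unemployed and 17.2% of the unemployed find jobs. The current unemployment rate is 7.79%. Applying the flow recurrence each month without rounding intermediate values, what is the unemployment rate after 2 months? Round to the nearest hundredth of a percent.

With a fixed labor force, u_{t+1} = u_t + s·(1−u_t) − f·u_t = u_t·(1−s−f) + s.
Here 1−s−f = 0.801 and s = 0.027.
u_1 = 0.077900 × 0.801 + 0.027 = 0.089398.
u_2 = 0.089398 × 0.801 + 0.027 = 0.098608.

Unemployment rate after two months ≈ 9.86%.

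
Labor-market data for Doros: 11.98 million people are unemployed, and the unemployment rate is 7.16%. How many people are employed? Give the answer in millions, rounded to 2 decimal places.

About 155.34 million are employed.

Labor force = U / u = 11.98 / 0.0716 ≈ 167.32 million.
Employed = labor force − unemployed = 167.32 − 11.98 = 155.34 million.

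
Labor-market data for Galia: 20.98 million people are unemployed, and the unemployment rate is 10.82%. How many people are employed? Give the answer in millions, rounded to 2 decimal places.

About 172.92 million are employed.

Labor force = U / u = 20.98 / 0.1082 ≈ 193.90 million.
Employed = labor force − unemployed = 193.90 − 20.98 = 172.92 million.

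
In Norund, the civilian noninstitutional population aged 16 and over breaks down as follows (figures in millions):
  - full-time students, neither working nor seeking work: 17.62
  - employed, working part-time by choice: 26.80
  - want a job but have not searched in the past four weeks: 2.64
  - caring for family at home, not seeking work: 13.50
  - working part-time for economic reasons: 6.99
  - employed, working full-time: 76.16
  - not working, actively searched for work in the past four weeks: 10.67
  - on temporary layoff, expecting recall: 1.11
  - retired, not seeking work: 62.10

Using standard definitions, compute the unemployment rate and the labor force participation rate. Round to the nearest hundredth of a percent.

Employed = 26.80 + 6.99 + 76.16 = 109.95 million (anyone who worked, including part-time for economic reasons, counts as employed).
Unemployed = 10.67 + 1.11 = 11.78 million (jobless and actively searching, or on temporary layoff).
Labor force = 109.95 + 11.78 = 121.73 million.
Not in labor force = 17.62 + 2.64 + 13.50 + 62.10 = 95.86 million (those not working and not actively searching are outside the labor force — including those who want a job but have given up searching).
Civilian working-age population = 121.73 + 95.86 = 217.59 million.
Unemployment rate = 11.78 / 121.73 = 9.68%.
Labor force participation rate = 121.73 / 217.59 = 55.94%.

Unemployment rate ≈ 9.68%; labor force participation rate ≈ 55.94%.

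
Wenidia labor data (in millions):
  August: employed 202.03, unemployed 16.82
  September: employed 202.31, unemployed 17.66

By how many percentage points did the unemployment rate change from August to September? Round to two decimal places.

The unemployment rate changed by +0.34 percentage points.

August: labor force = 202.03 + 16.82 = 218.85; u = 16.82/218.85 = 7.69%.
September: labor force = 202.31 + 17.66 = 219.97; u = 17.66/219.97 = 8.03%.
Change = 8.03% − 7.69% = +0.34 pp.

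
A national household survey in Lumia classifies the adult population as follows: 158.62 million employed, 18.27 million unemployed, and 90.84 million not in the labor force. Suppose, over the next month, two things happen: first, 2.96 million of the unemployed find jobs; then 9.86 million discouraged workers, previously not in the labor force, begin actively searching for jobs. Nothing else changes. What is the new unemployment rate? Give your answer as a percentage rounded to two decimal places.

Initially, labor force = 158.62 + 18.27 = 176.89 million, so u = 18.27/176.89 = 10.33%.
After the first change, unemployed falls and employed rises by 2.96; labor force unchanged → E = 161.58, U = 15.31, labor force = 176.89 million.
After the second change, unemployed and labor force both rise by 9.86 → E = 161.58, U = 25.17, labor force = 186.75 million.
New unemployment rate = 25.17 / 186.75 = 13.48%.

New unemployment rate ≈ 13.48%.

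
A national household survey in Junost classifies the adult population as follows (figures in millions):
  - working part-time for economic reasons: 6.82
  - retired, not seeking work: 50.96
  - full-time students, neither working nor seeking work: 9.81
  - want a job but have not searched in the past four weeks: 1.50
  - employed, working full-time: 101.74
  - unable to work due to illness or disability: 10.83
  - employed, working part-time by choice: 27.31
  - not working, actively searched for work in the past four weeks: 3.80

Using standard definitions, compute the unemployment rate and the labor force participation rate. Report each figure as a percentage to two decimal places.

Employed = 6.82 + 101.74 + 27.31 = 135.87 million (anyone who worked, including part-time for economic reasons, counts as employed).
Unemployed = 3.80 million.
Labor force = 135.87 + 3.80 = 139.67 million.
Not in labor force = 50.96 + 9.81 + 1.50 + 10.83 = 73.10 million (those not working and not actively searching are outside the labor force — including those who want a job but have given up searching).
Civilian working-age population = 139.67 + 73.10 = 212.77 million.
Unemployment rate = 3.80 / 139.67 = 2.72%.
Labor force participation rate = 139.67 / 212.77 = 65.64%.

Unemployment rate ≈ 2.72%; labor force participation rate ≈ 65.64%.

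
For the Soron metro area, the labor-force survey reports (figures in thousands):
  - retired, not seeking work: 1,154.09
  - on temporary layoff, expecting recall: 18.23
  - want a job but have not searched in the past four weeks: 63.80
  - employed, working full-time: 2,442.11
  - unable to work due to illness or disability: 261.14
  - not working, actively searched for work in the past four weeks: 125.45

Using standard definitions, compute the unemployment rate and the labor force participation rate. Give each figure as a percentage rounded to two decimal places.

Employed = 2,442.11 thousand.
Unemployed = 18.23 + 125.45 = 143.68 thousand (jobless and actively searching, or on temporary layoff).
Labor force = 2,442.11 + 143.68 = 2,585.79 thousand.
Not in labor force = 1,154.09 + 63.80 + 261.14 = 1,479.03 thousand (those not working and not actively searching are outside the labor force — including those who want a job but have given up searching).
Civilian working-age population = 2,585.79 + 1,479.03 = 4,064.82 thousand.
Unemployment rate = 143.68 / 2,585.79 = 5.56%.
Labor force participation rate = 2,585.79 / 4,064.82 = 63.61%.

Unemployment rate ≈ 5.56%; labor force participation rate ≈ 63.61%.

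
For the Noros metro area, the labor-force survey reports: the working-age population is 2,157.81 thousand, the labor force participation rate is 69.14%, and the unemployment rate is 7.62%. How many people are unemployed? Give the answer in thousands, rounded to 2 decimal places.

Labor force = 0.6914 × 2,157.81 = 1,491.91 thousand.
Unemployed = 0.0762 × 1,491.91 ≈ 113.68 thousand.

About 113.68 thousand are unemployed.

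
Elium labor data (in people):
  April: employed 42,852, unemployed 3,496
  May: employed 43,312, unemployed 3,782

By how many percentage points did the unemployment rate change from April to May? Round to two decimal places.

The unemployment rate changed by +0.49 percentage points.

April: labor force = 42,852 + 3,496 = 46,348; u = 3,496/46,348 = 7.54%.
May: labor force = 43,312 + 3,782 = 47,094; u = 3,782/47,094 = 8.03%.
Change = 8.03% − 7.54% = +0.49 pp.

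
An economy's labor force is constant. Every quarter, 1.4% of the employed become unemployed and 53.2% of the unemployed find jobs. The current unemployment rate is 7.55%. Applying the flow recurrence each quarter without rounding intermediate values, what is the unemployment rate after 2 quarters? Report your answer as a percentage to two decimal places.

With a fixed labor force, u_{t+1} = u_t + s·(1−u_t) − f·u_t = u_t·(1−s−f) + s.
Here 1−s−f = 0.454 and s = 0.014.
u_1 = 0.075500 × 0.454 + 0.014 = 0.048277.
u_2 = 0.048277 × 0.454 + 0.014 = 0.035918.

Unemployment rate after two quarters ≈ 3.59%.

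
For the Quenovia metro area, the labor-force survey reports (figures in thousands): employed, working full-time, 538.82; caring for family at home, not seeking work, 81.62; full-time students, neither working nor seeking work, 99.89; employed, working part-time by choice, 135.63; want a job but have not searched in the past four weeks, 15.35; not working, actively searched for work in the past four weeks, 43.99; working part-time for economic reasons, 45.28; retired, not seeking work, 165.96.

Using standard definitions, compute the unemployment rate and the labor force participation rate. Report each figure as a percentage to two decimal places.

Unemployment rate ≈ 5.76%; labor force participation rate ≈ 67.79%.

Employed = 538.82 + 135.63 + 45.28 = 719.73 thousand (anyone who worked, including part-time for economic reasons, counts as employed).
Unemployed = 43.99 thousand.
Labor force = 719.73 + 43.99 = 763.72 thousand.
Not in labor force = 81.62 + 99.89 + 15.35 + 165.96 = 362.82 thousand (those not working and not actively searching are outside the labor force — including those who want a job but have given up searching).
Civilian working-age population = 763.72 + 362.82 = 1,126.54 thousand.
Unemployment rate = 43.99 / 763.72 = 5.76%.
Labor force participation rate = 763.72 / 1,126.54 = 67.79%.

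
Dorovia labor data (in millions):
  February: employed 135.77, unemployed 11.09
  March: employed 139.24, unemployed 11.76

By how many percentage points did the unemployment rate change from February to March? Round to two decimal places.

The unemployment rate changed by +0.24 percentage points.

February: labor force = 135.77 + 11.09 = 146.86; u = 11.09/146.86 = 7.55%.
March: labor force = 139.24 + 11.76 = 151.00; u = 11.76/151.00 = 7.79%.
Change = 7.79% − 7.55% = +0.24 pp.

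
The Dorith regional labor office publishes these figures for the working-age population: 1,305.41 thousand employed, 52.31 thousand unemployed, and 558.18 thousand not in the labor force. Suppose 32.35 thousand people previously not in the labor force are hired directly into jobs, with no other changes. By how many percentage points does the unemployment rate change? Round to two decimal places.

The unemployment rate changes by −0.09 percentage points.

Initially, labor force = 1,305.41 + 52.31 = 1,357.72 thousand, so u = 52.31/1,357.72 = 3.85%.
After the change, employed and labor force both rise by 32.35; unemployed unchanged → E = 1,337.76, U = 52.31, labor force = 1,390.07 thousand.
New unemployment rate = 52.31 / 1,390.07 = 3.76%.
Change = 3.76% − 3.85% = −0.09 percentage points.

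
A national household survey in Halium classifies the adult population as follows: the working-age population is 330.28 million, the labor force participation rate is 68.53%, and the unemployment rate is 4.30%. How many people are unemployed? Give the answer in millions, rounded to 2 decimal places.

About 9.73 million are unemployed.

Labor force = 0.6853 × 330.28 = 226.34 million.
Unemployed = 0.0430 × 226.34 ≈ 9.73 million.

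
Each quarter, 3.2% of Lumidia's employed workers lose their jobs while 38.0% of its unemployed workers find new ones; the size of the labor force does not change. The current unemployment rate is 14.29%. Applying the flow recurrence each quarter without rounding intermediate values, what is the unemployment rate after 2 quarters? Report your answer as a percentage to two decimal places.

Unemployment rate after two quarters ≈ 10.02%.

With a fixed labor force, u_{t+1} = u_t + s·(1−u_t) − f·u_t = u_t·(1−s−f) + s.
Here 1−s−f = 0.588 and s = 0.032.
u_1 = 0.142900 × 0.588 + 0.032 = 0.116025.
u_2 = 0.116025 × 0.588 + 0.032 = 0.100223.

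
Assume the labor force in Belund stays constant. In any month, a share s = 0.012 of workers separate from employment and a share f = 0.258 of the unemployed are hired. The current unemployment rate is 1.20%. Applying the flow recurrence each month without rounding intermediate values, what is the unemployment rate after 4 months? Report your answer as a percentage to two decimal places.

Unemployment rate after four months ≈ 3.52%.

With a fixed labor force, u_{t+1} = u_t + s·(1−u_t) − f·u_t = u_t·(1−s−f) + s.
Here 1−s−f = 0.730 and s = 0.012.
u_1 = 0.012000 × 0.730 + 0.012 = 0.020760.
u_2 = 0.020760 × 0.730 + 0.012 = 0.027155.
u_3 = 0.027155 × 0.730 + 0.012 = 0.031823.
u_4 = 0.031823 × 0.730 + 0.012 = 0.035231.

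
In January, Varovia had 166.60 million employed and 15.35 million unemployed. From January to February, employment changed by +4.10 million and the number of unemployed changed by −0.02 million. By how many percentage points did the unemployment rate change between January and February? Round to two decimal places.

January: labor force = 166.60 + 15.35 = 181.95; u = 15.35/181.95 = 8.44%.
February: labor force = 170.70 + 15.33 = 186.03; u = 15.33/186.03 = 8.24%.
Change = 8.24% − 8.44% = −0.20 pp.

The unemployment rate changed by −0.20 percentage points.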